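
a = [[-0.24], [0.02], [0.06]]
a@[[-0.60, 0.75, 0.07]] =[[0.14, -0.18, -0.02],[-0.01, 0.02, 0.0],[-0.04, 0.04, 0.00]]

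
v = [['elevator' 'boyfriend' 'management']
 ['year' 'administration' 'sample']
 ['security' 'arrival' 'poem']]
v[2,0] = 'security'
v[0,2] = 'management'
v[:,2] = ['management', 'sample', 'poem']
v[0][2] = 'management'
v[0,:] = ['elevator', 'boyfriend', 'management']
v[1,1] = 'administration'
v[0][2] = 'management'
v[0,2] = 'management'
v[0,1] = 'boyfriend'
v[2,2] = 'poem'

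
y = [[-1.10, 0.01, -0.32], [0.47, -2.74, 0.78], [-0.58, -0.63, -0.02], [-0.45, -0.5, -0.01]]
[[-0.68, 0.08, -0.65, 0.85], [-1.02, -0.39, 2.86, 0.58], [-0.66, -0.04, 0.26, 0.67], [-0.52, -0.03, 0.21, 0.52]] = y@[[0.54,0.16,0.37,-0.55],  [0.54,-0.06,-0.77,-0.53],  [0.27,-0.81,0.74,-0.79]]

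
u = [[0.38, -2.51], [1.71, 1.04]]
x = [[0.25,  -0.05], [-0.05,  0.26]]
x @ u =[[0.01,-0.68], [0.43,0.40]]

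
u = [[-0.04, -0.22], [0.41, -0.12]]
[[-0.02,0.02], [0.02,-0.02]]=u @ [[0.06, -0.06],[0.07, -0.07]]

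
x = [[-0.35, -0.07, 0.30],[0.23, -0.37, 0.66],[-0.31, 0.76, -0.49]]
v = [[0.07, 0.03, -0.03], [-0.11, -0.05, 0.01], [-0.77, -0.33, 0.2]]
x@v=[[-0.25, -0.11, 0.07], [-0.45, -0.19, 0.12], [0.27, 0.11, -0.08]]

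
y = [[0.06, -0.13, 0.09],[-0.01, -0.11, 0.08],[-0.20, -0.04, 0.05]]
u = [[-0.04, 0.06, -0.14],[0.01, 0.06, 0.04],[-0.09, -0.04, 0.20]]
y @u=[[-0.01, -0.01, 0.00], [-0.01, -0.01, 0.01], [0.0, -0.02, 0.04]]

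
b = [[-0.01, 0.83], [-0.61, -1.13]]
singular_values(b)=[1.49, 0.35]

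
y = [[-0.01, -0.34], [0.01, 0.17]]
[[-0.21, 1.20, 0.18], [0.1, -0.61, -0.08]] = y@ [[0.18, -1.11, 1.31], [0.6, -3.51, -0.56]]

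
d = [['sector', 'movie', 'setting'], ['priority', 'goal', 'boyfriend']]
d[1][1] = 'goal'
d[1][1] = 'goal'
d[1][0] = 'priority'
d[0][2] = 'setting'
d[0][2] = 'setting'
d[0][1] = 'movie'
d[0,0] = 'sector'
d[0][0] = 'sector'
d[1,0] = 'priority'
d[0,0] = 'sector'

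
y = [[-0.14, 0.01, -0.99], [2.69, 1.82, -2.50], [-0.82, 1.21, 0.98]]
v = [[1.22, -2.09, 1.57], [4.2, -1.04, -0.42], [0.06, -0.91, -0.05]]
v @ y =[[-7.08,-1.89,5.56], [-3.04,-2.36,-1.97], [-2.42,-1.72,2.17]]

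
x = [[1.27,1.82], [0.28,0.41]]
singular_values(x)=[2.27, 0.0]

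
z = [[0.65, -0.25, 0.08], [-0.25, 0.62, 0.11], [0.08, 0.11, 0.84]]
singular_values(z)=[0.9, 0.86, 0.35]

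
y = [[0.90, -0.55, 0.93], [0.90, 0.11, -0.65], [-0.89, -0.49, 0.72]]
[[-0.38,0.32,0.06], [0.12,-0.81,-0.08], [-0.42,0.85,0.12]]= y @ [[0.05, -0.38, -0.04], [0.82, 0.01, -0.08], [0.03, 0.72, 0.06]]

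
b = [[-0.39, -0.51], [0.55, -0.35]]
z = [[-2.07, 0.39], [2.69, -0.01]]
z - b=[[-1.68, 0.9],  [2.14, 0.34]]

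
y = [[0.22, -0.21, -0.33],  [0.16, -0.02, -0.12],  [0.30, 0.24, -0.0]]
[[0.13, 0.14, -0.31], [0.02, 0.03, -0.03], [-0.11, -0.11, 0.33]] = y @[[0.17,  0.49,  0.68],[-0.68,  -1.08,  0.51],[0.16,  0.59,  1.07]]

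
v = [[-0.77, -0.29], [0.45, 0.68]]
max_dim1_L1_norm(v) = 1.13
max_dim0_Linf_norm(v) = 0.77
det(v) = -0.39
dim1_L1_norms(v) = [1.06, 1.13]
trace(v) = -0.09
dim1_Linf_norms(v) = [0.77, 0.68]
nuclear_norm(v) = 1.46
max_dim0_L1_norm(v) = 1.22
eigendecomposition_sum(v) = [[-0.73, -0.16], [0.24, 0.05]] + [[-0.04, -0.13], [0.21, 0.63]]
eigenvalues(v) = [-0.67, 0.58]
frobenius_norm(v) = 1.16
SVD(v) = [[-0.71, 0.7], [0.70, 0.71]] @ diag([1.1021268799573793, 0.356673997475864]) @ [[0.78, 0.62], [-0.62, 0.78]]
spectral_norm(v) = 1.10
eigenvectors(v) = [[-0.95, 0.21], [0.32, -0.98]]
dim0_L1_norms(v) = [1.22, 0.97]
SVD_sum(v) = [[-0.61, -0.49], [0.61, 0.48]] + [[-0.16, 0.2], [-0.16, 0.2]]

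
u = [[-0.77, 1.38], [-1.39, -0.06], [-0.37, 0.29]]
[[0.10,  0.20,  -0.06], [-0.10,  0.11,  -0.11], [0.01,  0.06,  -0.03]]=u@[[0.07, -0.08, 0.08], [0.11, 0.1, 0.00]]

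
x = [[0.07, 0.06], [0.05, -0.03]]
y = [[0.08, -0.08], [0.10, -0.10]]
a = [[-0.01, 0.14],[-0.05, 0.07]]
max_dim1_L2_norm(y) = 0.14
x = a + y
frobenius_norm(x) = 0.11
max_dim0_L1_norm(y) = 0.18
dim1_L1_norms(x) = [0.13, 0.08]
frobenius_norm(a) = 0.16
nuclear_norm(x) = 0.15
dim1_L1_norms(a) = [0.15, 0.12]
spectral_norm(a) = 0.16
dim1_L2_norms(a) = [0.14, 0.09]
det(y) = -0.00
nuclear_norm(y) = 0.18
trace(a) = 0.06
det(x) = -0.01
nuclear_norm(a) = 0.20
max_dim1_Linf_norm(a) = 0.14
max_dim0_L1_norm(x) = 0.12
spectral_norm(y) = 0.18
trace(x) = 0.04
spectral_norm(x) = 0.09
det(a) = 0.01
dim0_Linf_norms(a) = [0.05, 0.14]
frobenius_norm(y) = 0.18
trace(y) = -0.02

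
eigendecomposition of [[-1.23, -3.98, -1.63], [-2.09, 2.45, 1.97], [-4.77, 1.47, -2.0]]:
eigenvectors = [[0.29, 0.04, 0.53], [-0.2, 0.39, -0.7], [0.94, -0.92, -0.48]]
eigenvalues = [-3.78, -2.42, 5.42]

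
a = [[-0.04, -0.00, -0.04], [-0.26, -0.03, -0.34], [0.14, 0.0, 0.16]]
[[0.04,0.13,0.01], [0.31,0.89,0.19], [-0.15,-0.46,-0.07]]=a @ [[-1.12, -1.98, 0.60], [-1.05, 0.62, -0.64], [0.05, -1.16, -0.97]]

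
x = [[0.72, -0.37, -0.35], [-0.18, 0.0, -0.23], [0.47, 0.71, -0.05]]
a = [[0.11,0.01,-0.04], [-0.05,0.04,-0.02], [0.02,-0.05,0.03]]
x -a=[[0.61, -0.38, -0.31], [-0.13, -0.04, -0.21], [0.45, 0.76, -0.08]]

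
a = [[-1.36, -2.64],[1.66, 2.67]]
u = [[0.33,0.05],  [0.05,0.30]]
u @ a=[[-0.37, -0.74],[0.43, 0.67]]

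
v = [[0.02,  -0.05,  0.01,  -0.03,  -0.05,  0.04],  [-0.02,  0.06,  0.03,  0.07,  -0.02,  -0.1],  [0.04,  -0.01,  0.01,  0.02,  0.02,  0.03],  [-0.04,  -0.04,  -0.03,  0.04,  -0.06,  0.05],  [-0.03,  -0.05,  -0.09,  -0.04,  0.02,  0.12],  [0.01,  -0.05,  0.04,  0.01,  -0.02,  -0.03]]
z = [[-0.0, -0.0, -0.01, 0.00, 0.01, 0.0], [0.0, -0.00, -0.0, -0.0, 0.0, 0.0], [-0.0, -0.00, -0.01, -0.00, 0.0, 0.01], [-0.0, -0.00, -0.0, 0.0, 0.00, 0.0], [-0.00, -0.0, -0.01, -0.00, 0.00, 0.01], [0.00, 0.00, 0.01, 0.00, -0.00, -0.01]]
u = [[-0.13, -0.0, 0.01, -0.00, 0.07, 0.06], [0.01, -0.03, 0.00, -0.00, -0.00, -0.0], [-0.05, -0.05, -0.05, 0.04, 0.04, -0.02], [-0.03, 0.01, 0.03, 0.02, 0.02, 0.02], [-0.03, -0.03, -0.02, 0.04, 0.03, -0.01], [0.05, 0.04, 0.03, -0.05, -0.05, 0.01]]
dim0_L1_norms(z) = [0.0, 0.0, 0.04, 0.0, 0.01, 0.03]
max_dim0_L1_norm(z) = 0.04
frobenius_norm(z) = 0.03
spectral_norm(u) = 0.20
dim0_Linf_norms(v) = [0.04, 0.06, 0.09, 0.07, 0.06, 0.12]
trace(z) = -0.02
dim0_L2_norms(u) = [0.15, 0.08, 0.07, 0.08, 0.1, 0.07]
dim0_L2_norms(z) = [0.0, 0.0, 0.02, 0.0, 0.01, 0.02]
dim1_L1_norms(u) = [0.27, 0.04, 0.25, 0.13, 0.16, 0.23]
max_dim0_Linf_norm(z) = 0.01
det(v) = -0.00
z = u @ v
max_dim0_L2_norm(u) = 0.15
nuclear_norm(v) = 0.53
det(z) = 0.00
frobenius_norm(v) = 0.28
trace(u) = -0.15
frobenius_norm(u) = 0.24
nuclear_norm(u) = 0.39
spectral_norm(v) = 0.22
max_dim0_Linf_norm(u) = 0.13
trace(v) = 0.12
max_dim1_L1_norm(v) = 0.35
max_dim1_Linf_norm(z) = 0.01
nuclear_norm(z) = 0.04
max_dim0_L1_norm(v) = 0.37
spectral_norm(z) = 0.03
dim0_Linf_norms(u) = [0.13, 0.05, 0.05, 0.05, 0.07, 0.06]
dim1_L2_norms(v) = [0.09, 0.14, 0.06, 0.11, 0.17, 0.07]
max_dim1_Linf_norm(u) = 0.13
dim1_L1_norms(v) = [0.2, 0.3, 0.13, 0.26, 0.35, 0.16]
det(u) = -0.00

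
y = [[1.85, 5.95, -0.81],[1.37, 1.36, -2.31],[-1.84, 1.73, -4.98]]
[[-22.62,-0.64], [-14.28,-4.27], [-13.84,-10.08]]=y@[[-2.91, 0.15], [-2.49, 0.12], [2.99, 2.01]]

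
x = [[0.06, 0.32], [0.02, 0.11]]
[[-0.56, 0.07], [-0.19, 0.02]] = x@[[2.09,-0.25], [-2.13,0.26]]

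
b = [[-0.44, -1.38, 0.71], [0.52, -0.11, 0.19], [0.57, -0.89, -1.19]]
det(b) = -1.419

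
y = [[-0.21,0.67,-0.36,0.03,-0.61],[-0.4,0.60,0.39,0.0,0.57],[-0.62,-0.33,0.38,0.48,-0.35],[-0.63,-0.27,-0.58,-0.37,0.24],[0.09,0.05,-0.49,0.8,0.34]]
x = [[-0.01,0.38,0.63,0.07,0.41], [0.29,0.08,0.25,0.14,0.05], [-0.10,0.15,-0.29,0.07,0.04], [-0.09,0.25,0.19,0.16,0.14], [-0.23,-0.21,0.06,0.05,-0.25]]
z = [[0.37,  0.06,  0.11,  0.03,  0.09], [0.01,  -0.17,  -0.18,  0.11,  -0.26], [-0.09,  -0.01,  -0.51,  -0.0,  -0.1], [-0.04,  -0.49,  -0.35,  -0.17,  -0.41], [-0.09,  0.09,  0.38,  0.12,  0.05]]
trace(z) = -0.43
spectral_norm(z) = 0.97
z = y @ x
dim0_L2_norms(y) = [1.0, 1.0, 1.0, 1.0, 1.0]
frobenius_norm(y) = 2.23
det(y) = 1.00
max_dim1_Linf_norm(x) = 0.63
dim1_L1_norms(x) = [1.5, 0.81, 0.65, 0.83, 0.8]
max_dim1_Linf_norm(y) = 0.8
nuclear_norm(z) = 2.00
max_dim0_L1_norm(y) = 2.2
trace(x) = -0.31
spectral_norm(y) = 1.01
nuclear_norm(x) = 2.01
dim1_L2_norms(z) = [0.4, 0.38, 0.53, 0.75, 0.42]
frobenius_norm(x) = 1.15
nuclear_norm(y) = 5.00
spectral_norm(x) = 0.97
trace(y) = 0.74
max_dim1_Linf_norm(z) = 0.51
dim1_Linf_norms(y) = [0.67, 0.6, 0.62, 0.63, 0.8]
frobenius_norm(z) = 1.15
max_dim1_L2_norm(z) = 0.75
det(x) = 0.00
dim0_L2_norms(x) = [0.39, 0.53, 0.76, 0.24, 0.5]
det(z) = 0.00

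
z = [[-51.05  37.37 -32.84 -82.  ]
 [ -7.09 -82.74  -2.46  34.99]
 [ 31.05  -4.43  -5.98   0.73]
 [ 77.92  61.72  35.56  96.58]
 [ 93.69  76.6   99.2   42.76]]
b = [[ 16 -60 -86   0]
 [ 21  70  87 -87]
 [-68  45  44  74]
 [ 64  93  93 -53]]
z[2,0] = 31.05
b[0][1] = -60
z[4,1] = 76.6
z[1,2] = -2.46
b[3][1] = 93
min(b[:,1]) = -60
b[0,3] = 0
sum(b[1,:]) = 91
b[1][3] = -87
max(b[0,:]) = 16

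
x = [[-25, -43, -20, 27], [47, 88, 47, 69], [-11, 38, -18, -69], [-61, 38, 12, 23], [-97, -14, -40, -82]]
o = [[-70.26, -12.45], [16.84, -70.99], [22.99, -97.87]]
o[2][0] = 22.99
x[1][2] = 47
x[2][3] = -69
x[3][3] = 23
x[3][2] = 12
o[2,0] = 22.99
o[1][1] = -70.99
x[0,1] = -43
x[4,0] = -97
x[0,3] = 27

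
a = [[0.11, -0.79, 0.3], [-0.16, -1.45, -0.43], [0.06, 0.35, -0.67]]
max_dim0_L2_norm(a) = 1.69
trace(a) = -2.01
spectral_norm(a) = 1.69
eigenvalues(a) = [0.2, -1.29, -0.92]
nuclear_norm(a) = 2.71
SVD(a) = [[-0.45, -0.43, -0.78], [-0.88, 0.39, 0.29], [0.18, 0.81, -0.55]] @ diag([1.6941495285056405, 0.8465010082763784, 0.16581139300781328]) @ [[0.06, 1.00, 0.07], [-0.07, 0.08, -0.99], [-1.0, 0.05, 0.08]]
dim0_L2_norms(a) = [0.2, 1.69, 0.85]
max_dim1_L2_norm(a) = 1.52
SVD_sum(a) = [[-0.05,  -0.75,  -0.05], [-0.09,  -1.48,  -0.11], [0.02,  0.30,  0.02]] + [[0.03, -0.03, 0.36], [-0.02, 0.03, -0.33], [-0.05, 0.05, -0.68]] + [[0.13,-0.01,-0.01],[-0.05,0.0,0.00],[0.09,-0.0,-0.01]]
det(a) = 0.24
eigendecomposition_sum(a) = [[0.19, -0.07, 0.1], [-0.02, 0.01, -0.01], [0.01, -0.0, 0.0]] + [[-0.12,-1.39,-0.91],  [-0.17,-1.99,-1.3],  [0.11,1.26,0.82]] + [[0.04, 0.67, 1.11], [0.03, 0.53, 0.88], [-0.05, -0.91, -1.49]]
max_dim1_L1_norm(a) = 2.04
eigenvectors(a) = [[-0.99, 0.51, -0.54],  [0.10, 0.73, -0.43],  [-0.03, -0.46, 0.73]]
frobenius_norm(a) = 1.90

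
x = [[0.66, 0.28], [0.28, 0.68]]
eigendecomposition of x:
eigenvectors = [[-0.72,-0.69],[0.69,-0.72]]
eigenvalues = [0.39, 0.95]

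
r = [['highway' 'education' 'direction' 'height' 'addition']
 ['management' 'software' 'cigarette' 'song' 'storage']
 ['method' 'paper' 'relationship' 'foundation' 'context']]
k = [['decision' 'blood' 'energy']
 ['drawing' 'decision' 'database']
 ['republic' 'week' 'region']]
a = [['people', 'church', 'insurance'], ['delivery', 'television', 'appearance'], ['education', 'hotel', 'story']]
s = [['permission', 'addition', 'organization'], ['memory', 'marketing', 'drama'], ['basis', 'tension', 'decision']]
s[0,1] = 'addition'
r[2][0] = 'method'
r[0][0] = 'highway'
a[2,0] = 'education'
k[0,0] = 'decision'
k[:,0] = ['decision', 'drawing', 'republic']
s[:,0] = ['permission', 'memory', 'basis']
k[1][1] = 'decision'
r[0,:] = ['highway', 'education', 'direction', 'height', 'addition']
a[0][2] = 'insurance'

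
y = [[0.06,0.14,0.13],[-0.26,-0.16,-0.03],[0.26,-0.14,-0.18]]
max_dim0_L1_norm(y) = 0.58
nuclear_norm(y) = 0.74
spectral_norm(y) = 0.39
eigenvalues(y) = [(0.09+0j), (-0.19+0.08j), (-0.19-0.08j)]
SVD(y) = [[-0.03, -0.61, 0.79], [0.6, 0.62, 0.51], [-0.80, 0.49, 0.35]] @ diag([0.3856499617490485, 0.3225750245636186, 0.03192899200942994]) @ [[-0.95, 0.03, 0.31], [-0.21, -0.79, -0.58], [0.23, -0.62, 0.75]]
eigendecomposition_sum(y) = [[0.07+0.00j, (0.02-0j), (0.03+0j)], [-0.09+0.00j, -0.03+0.00j, (-0.04+0j)], [(0.11+0j), (0.03-0j), 0.05+0.00j]] + [[-0.01+0.05j, (0.06+0.07j), 0.05+0.03j], [(-0.09+0.04j), -0.07+0.17j, 0.00+0.11j], [(0.07-0.13j), -0.09-0.29j, (-0.11-0.14j)]] + [[(-0.01-0.05j), 0.06-0.07j, (0.05-0.03j)], [(-0.09-0.04j), (-0.07-0.17j), 0.00-0.11j], [0.07+0.13j, -0.09+0.29j, -0.11+0.14j]]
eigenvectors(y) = [[(-0.45+0j),0.24-0.10j,0.24+0.10j], [(0.55+0j),0.40+0.31j,0.40-0.31j], [-0.71+0.00j,-0.82+0.00j,(-0.82-0j)]]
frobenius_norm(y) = 0.50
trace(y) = -0.28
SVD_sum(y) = [[0.01, -0.0, -0.0], [-0.22, 0.01, 0.07], [0.29, -0.01, -0.1]] + [[0.04, 0.16, 0.12], [-0.04, -0.16, -0.12], [-0.03, -0.13, -0.09]] + [[0.01,  -0.02,  0.02], [0.0,  -0.01,  0.01], [0.00,  -0.01,  0.01]]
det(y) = 0.00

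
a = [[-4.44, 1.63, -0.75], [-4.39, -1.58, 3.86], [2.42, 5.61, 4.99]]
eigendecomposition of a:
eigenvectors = [[0.04-0.51j, (0.04+0.51j), -0.00+0.00j], [(0.73+0j), (0.73-0j), 0.40+0.00j], [-0.45-0.01j, -0.45+0.01j, (0.92+0j)]]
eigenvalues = [(-4.22+2.99j), (-4.22-2.99j), (7.4+0j)]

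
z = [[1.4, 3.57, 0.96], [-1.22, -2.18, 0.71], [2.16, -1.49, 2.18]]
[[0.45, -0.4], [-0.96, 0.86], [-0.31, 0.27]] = z @ [[0.36, -0.32], [0.10, -0.09], [-0.43, 0.38]]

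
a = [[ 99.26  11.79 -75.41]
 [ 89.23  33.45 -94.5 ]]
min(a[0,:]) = -75.41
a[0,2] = -75.41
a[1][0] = 89.23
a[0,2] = -75.41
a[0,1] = 11.79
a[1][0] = 89.23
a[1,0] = 89.23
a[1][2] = -94.5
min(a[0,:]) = -75.41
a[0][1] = 11.79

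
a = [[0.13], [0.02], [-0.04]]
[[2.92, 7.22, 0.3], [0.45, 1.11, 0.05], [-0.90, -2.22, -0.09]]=a @ [[22.49, 55.51, 2.27]]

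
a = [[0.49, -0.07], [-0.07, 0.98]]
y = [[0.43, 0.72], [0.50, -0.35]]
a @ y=[[0.18, 0.38],[0.46, -0.39]]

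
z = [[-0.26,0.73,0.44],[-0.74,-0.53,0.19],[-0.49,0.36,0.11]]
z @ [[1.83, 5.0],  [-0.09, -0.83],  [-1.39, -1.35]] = [[-1.15, -2.5], [-1.57, -3.52], [-1.08, -2.90]]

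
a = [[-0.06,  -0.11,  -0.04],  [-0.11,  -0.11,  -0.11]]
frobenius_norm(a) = 0.23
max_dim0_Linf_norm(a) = 0.11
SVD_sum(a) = [[-0.07, -0.08, -0.06], [-0.10, -0.13, -0.09]] + [[0.01, -0.03, 0.02], [-0.01, 0.02, -0.02]]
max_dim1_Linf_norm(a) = 0.11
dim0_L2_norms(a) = [0.13, 0.16, 0.12]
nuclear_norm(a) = 0.27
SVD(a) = [[-0.56, -0.83], [-0.83, 0.56]] @ diag([0.2275460164311986, 0.042694383779283016]) @ [[0.55, 0.67, 0.5],[-0.27, 0.71, -0.66]]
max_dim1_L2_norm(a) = 0.19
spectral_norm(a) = 0.23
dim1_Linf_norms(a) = [0.11, 0.11]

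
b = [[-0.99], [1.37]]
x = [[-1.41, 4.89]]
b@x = [[1.4, -4.84], [-1.93, 6.7]]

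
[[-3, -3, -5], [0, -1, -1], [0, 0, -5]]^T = [[-3, 0, 0], [-3, -1, 0], [-5, -1, -5]]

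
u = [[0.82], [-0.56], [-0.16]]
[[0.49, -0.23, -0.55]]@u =[[0.62]]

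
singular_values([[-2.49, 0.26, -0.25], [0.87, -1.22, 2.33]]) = [3.18, 1.97]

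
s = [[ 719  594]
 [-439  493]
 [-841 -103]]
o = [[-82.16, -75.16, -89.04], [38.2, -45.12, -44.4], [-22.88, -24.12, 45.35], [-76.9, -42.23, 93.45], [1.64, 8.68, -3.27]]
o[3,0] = -76.9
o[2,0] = -22.88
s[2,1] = -103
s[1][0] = -439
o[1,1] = -45.12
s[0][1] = 594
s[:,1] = [594, 493, -103]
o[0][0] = -82.16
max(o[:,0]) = 38.2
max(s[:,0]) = 719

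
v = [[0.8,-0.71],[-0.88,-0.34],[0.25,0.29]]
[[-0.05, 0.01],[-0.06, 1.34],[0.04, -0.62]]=v@[[0.03,  -1.06], [0.11,  -1.21]]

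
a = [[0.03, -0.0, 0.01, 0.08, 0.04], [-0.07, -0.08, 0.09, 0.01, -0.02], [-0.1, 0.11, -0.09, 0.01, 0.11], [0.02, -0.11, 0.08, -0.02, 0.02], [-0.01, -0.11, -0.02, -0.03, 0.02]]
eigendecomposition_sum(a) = [[(0.04+0j), (-0.03-0j), (-0.01+0j), (0.02-0j), (0.03+0j)], [(-0.03-0j), 0.02+0.00j, 0j, (-0.01+0j), (-0.02-0j)], [(-0.02-0j), (0.02+0j), 0.00+0.00j, -0.01+0.00j, (-0.01-0j)], [(0.03+0j), (-0.02-0j), (-0+0j), 0.01-0.00j, (0.01+0j)], [(0.03+0j), -0.02-0.00j, (-0.01+0j), (0.01-0j), 0.02+0.00j]] + [[-0.00+0.02j, (0.01+0.01j), (0.02+0j), (0.02+0.01j), 0.01-0.02j], [-0.02+0.01j, (-0+0.01j), 0.01+0.01j, 0.01+0.02j, 0.02-0.01j], [(-0.03+0j), (-0.02+0.01j), 0.03j, (-0.01+0.03j), (0.04+0j)], [-0.01+0.01j, -0.00+0.01j, 0.01+0.01j, 0.00+0.02j, 0.02-0.01j], [(-0.02-0.02j), (-0.02-0.01j), (-0.02+0.02j), (-0.03+0.01j), (0.01+0.03j)]] + [[-0.00-0.02j,(0.01-0.01j),0.02-0.00j,(0.02-0.01j),0.01+0.02j],  [(-0.02-0.01j),(-0-0.01j),(0.01-0.01j),0.01-0.02j,0.02+0.01j],  [(-0.03-0j),(-0.02-0.01j),0.00-0.03j,(-0.01-0.03j),(0.04-0j)],  [-0.01-0.01j,-0.00-0.01j,0.01-0.01j,-0.02j,0.02+0.01j],  [-0.02+0.02j,-0.02+0.01j,(-0.02-0.02j),(-0.03-0.01j),(0.01-0.03j)]] + [[-0.01+0.00j, -0.02-0.00j, (0.01-0j), (0.02-0j), (-0.01-0j)], [-0.01+0.00j, (-0.01-0j), 0.00-0.00j, 0.01-0.00j, (-0.01-0j)], [-0.02+0.00j, -0.02-0.00j, (0.01-0j), 0.03-0.00j, -0.01-0.00j], [0.02-0.00j, (0.03+0j), -0.01+0.00j, -0.03+0.00j, 0.02+0.00j], [(-0.01+0j), (-0.01-0j), 0.00-0.00j, (0.02-0j), -0.01-0.00j]] + [[0.00-0.00j, 0.04-0.00j, -0.03+0.00j, 0j, 0.02+0.00j],[-0.00+0.00j, -0.08+0.00j, (0.06-0j), (-0-0j), -0.03-0.00j],[0.00-0.00j, (0.15-0j), (-0.11+0j), 0.01+0.00j, 0.06+0.00j],[(-0+0j), -0.11+0.00j, (0.08-0j), (-0.01-0j), -0.05-0.00j],[(-0+0j), (-0.04+0j), 0.03-0.00j, -0.00-0.00j, -0.02-0.00j]]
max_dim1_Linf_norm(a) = 0.11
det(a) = 0.00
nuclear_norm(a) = 0.63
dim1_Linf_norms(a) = [0.08, 0.09, 0.11, 0.11, 0.11]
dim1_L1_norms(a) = [0.16, 0.27, 0.42, 0.25, 0.19]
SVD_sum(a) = [[-0.0, 0.01, -0.0, 0.0, 0.00], [0.02, -0.08, 0.05, -0.01, -0.03], [-0.04, 0.14, -0.1, 0.02, 0.05], [0.03, -0.1, 0.07, -0.01, -0.04], [0.01, -0.05, 0.04, -0.01, -0.02]] + [[0.01, 0.0, -0.00, 0.00, -0.00], [-0.05, -0.03, 0.0, -0.01, 0.04], [-0.07, -0.03, 0.00, -0.01, 0.05], [-0.03, -0.02, 0.0, -0.00, 0.02], [-0.05, -0.02, 0.0, -0.01, 0.03]] + [[-0.01, 0.02, 0.04, 0.05, 0.01], [-0.00, 0.01, 0.03, 0.03, 0.01], [-0.00, 0.0, 0.0, 0.00, 0.0], [-0.00, 0.00, 0.0, 0.01, 0.00], [0.01, -0.01, -0.03, -0.04, -0.01]] + [[0.04, -0.02, -0.02, 0.02, 0.04], [-0.03, 0.02, 0.02, -0.02, -0.03], [0.00, -0.00, -0.00, 0.00, 0.00], [0.02, -0.01, -0.01, 0.01, 0.02], [0.02, -0.01, -0.01, 0.01, 0.02]] + [[-0.0, -0.00, -0.01, 0.01, -0.01], [-0.00, -0.0, -0.01, 0.01, -0.01], [0.0, 0.0, 0.00, -0.00, 0.0], [0.01, 0.01, 0.02, -0.02, 0.02], [-0.01, -0.01, -0.01, 0.01, -0.01]]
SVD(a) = [[0.03, 0.06, 0.68, 0.67, 0.29], [-0.39, -0.53, 0.45, -0.53, 0.29], [0.73, -0.66, 0.05, 0.05, -0.20], [-0.50, -0.29, 0.07, 0.3, -0.75], [-0.27, -0.45, -0.57, 0.42, 0.47]] @ diag([0.2547989678138171, 0.1375334250642501, 0.10056369438806244, 0.09484990465271735, 0.04418689793937222]) @ [[-0.20,0.77,-0.53,0.09,0.29], [0.75,0.38,-0.02,0.09,-0.54], [-0.1,0.24,0.60,0.75,0.14], [0.57,-0.33,-0.31,0.32,0.61], [-0.27,-0.31,-0.52,0.57,-0.49]]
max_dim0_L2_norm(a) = 0.21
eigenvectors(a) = [[(-0.63+0j), 0.03-0.35j, (0.03+0.35j), 0.40+0.00j, (-0.18+0j)],[(0.42+0j), 0.30-0.19j, 0.30+0.19j, (0.26+0j), 0.39+0.00j],[0.30+0.00j, 0.60+0.00j, (0.6-0j), (0.51+0j), (-0.71+0j)],[(-0.37+0j), 0.25-0.12j, 0.25+0.12j, -0.65+0.00j, 0.52+0.00j],[-0.44+0.00j, 0.28+0.47j, (0.28-0.47j), 0.30+0.00j, 0.18+0.00j]]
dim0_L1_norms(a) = [0.23, 0.41, 0.29, 0.15, 0.21]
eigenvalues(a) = [(0.1+0j), (0.01+0.11j), (0.01-0.11j), (-0.06+0j), (-0.21+0j)]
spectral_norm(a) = 0.25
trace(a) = -0.14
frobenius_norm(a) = 0.32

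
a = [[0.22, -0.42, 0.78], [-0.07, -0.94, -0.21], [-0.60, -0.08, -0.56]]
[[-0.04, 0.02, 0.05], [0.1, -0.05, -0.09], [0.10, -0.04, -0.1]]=a @ [[-0.09, 0.04, 0.09], [-0.08, 0.04, 0.07], [-0.07, 0.03, 0.08]]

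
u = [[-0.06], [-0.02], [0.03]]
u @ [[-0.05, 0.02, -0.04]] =[[0.00, -0.00, 0.0], [0.0, -0.0, 0.00], [-0.00, 0.00, -0.0]]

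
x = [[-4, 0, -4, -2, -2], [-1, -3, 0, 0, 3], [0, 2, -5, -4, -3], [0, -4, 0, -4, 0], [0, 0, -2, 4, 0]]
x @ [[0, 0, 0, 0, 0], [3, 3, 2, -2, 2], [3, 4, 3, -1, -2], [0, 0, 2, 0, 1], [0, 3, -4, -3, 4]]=[[-12, -22, -8, 10, -2], [-9, 0, -18, -3, 6], [-9, -23, -7, 10, -2], [-12, -12, -16, 8, -12], [-6, -8, 2, 2, 8]]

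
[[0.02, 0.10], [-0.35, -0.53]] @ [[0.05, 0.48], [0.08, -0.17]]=[[0.01, -0.01], [-0.06, -0.08]]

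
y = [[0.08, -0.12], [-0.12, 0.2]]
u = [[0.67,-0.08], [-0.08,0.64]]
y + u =[[0.75,-0.2], [-0.20,0.84]]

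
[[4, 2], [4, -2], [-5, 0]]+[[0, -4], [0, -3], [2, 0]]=[[4, -2], [4, -5], [-3, 0]]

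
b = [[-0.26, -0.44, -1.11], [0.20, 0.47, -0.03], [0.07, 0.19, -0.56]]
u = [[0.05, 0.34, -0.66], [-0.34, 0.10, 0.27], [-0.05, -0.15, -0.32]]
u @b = [[0.01, 0.01, 0.3], [0.13, 0.25, 0.22], [-0.04, -0.11, 0.24]]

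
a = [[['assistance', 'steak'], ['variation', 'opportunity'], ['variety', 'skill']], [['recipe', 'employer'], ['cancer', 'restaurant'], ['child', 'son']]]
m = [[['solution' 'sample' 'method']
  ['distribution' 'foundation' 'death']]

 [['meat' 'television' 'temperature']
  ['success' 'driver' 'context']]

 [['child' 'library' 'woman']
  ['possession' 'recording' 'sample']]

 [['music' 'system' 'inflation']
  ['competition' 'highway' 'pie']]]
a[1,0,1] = 'employer'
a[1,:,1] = ['employer', 'restaurant', 'son']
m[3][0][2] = 'inflation'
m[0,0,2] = 'method'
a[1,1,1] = 'restaurant'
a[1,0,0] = 'recipe'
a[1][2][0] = 'child'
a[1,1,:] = ['cancer', 'restaurant']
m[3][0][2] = 'inflation'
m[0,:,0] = ['solution', 'distribution']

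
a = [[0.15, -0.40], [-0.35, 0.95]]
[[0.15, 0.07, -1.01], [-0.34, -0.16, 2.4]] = a @ [[1.57, 1.53, -0.64], [0.22, 0.39, 2.29]]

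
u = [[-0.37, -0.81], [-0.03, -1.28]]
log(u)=[[(-1.03+3.14j), 1.12+0.00j], [(0.04+0j), (0.23+3.14j)]]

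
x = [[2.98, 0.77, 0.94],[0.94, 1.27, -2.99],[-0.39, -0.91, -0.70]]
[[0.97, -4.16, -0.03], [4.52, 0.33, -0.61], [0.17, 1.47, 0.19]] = x @ [[0.57, -1.01, 0.04], [0.45, -0.64, -0.30], [-1.14, -0.70, 0.09]]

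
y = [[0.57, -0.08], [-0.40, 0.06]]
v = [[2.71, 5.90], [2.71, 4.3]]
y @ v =[[1.33, 3.02], [-0.92, -2.10]]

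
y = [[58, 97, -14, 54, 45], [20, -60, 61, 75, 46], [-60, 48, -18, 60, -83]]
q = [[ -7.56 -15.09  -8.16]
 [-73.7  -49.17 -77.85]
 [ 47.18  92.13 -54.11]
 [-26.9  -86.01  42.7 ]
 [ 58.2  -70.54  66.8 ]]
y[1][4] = 46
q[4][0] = 58.2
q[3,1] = -86.01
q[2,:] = [47.18, 92.13, -54.11]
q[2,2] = -54.11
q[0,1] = -15.09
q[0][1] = -15.09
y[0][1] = 97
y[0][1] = 97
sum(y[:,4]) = 8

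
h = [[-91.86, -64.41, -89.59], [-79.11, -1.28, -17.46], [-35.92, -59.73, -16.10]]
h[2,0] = -35.92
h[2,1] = -59.73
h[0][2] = -89.59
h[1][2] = -17.46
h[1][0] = -79.11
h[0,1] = -64.41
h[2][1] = -59.73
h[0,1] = -64.41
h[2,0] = -35.92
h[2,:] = [-35.92, -59.73, -16.1]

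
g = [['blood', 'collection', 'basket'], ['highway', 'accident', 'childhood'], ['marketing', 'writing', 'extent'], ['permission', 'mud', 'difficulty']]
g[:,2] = ['basket', 'childhood', 'extent', 'difficulty']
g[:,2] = ['basket', 'childhood', 'extent', 'difficulty']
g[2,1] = 'writing'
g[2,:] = ['marketing', 'writing', 'extent']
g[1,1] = 'accident'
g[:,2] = ['basket', 'childhood', 'extent', 'difficulty']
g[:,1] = ['collection', 'accident', 'writing', 'mud']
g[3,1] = 'mud'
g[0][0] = 'blood'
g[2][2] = 'extent'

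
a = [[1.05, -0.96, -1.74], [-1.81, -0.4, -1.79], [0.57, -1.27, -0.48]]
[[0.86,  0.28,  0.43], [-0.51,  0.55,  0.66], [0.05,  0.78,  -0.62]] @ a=[[0.64, -1.48, -2.20], [-1.15, -0.57, -0.41], [-1.71, 0.43, -1.19]]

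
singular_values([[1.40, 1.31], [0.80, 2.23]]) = [2.97, 0.7]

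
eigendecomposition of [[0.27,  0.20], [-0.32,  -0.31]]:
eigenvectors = [[0.80, -0.42],[-0.6, 0.91]]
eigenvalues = [0.12, -0.16]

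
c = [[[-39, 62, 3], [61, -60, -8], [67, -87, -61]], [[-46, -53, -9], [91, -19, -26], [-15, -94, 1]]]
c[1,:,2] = [-9, -26, 1]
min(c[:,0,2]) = -9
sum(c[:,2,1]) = -181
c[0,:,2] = [3, -8, -61]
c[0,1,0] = 61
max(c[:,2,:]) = 67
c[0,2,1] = -87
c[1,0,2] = -9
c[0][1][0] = 61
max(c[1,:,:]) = 91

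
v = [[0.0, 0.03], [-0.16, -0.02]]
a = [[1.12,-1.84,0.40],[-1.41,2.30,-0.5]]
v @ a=[[-0.04,0.07,-0.02], [-0.15,0.25,-0.05]]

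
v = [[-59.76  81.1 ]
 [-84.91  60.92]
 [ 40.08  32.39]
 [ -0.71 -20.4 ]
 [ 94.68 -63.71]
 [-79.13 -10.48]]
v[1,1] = 60.92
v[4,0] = 94.68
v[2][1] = 32.39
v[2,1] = 32.39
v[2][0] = 40.08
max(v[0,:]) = 81.1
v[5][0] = -79.13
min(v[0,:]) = -59.76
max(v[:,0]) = 94.68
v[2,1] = 32.39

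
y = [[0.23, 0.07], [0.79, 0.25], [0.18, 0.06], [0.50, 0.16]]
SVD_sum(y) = [[0.23,0.07],[0.79,0.25],[0.18,0.06],[0.5,0.16]] + [[0.0,  -0.0], [0.0,  -0.00], [-0.0,  0.00], [-0.00,  0.00]]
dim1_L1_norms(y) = [0.3, 1.04, 0.24, 0.66]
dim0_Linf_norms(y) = [0.79, 0.25]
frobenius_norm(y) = 1.03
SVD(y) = [[-0.23, 0.67], [-0.81, 0.15], [-0.18, -0.65], [-0.51, -0.31]] @ diag([1.0276099991289156, 0.0042059113483311015]) @ [[-0.95,-0.3], [0.3,-0.95]]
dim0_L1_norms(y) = [1.7, 0.54]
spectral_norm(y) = 1.03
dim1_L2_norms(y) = [0.24, 0.83, 0.19, 0.52]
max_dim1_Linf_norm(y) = 0.79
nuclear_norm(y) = 1.03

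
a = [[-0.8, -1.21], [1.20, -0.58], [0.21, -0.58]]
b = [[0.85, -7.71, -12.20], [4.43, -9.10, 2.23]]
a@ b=[[-6.04, 17.18, 7.06], [-1.55, -3.97, -15.93], [-2.39, 3.66, -3.86]]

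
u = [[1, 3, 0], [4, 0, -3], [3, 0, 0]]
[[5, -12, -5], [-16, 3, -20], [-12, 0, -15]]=u @ [[-4, 0, -5], [3, -4, 0], [0, -1, 0]]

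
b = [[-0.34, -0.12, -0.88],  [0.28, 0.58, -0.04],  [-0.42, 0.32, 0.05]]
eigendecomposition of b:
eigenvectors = [[0.86+0.00j, -0.05+0.55j, -0.05-0.55j], [(-0.16+0j), (0.62+0j), (0.62-0j)], [0.48+0.00j, 0.14-0.54j, 0.14+0.54j]]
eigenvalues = [(-0.81+0j), (0.55+0.28j), (0.55-0.28j)]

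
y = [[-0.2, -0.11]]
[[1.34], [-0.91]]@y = [[-0.27, -0.15], [0.18, 0.1]]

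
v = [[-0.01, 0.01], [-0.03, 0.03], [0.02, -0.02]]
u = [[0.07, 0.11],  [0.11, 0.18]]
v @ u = [[0.00,0.00], [0.0,0.0], [-0.00,-0.00]]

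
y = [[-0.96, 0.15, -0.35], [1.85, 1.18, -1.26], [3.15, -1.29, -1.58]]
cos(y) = [[0.62, -0.15, -0.26], [1.34, -0.30, -0.04], [3.74, -0.43, -0.41]]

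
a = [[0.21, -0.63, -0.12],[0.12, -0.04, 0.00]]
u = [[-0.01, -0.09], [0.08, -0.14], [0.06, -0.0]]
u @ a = [[-0.01, 0.01, 0.00], [-0.00, -0.04, -0.01], [0.01, -0.04, -0.01]]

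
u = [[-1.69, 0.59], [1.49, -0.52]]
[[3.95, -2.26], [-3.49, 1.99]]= u@[[-2.56, 0.55], [-0.63, -2.25]]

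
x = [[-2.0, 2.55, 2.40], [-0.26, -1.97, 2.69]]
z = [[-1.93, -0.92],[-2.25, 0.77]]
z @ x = [[4.1, -3.11, -7.11], [4.30, -7.25, -3.33]]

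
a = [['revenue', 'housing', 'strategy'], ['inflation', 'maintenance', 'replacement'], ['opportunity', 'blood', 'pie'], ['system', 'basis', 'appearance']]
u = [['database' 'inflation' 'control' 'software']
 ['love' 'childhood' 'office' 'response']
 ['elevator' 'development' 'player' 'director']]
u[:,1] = ['inflation', 'childhood', 'development']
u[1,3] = 'response'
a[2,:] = ['opportunity', 'blood', 'pie']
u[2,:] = ['elevator', 'development', 'player', 'director']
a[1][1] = 'maintenance'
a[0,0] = 'revenue'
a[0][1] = 'housing'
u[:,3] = ['software', 'response', 'director']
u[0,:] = ['database', 'inflation', 'control', 'software']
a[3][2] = 'appearance'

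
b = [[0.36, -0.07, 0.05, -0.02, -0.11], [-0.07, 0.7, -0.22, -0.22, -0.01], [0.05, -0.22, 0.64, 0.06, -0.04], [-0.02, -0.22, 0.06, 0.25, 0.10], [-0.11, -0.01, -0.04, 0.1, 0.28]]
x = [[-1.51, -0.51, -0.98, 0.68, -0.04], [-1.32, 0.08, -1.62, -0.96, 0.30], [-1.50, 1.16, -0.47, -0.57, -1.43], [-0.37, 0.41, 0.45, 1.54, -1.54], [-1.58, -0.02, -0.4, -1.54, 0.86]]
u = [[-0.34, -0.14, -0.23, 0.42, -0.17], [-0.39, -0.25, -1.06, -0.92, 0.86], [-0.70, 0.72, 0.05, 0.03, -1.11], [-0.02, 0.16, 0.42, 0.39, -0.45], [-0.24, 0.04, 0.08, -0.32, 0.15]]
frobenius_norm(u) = 2.51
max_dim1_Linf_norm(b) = 0.7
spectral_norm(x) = 3.75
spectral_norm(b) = 0.96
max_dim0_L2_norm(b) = 0.77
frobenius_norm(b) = 1.20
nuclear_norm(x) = 9.39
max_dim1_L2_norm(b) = 0.77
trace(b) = 2.23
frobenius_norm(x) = 5.15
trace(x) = 0.50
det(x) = -0.78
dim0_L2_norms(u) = [0.9, 0.79, 1.17, 1.13, 1.49]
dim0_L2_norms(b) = [0.39, 0.77, 0.68, 0.35, 0.32]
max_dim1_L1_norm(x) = 5.13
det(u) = -0.00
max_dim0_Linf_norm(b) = 0.7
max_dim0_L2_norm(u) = 1.49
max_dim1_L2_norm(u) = 1.71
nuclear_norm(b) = 2.23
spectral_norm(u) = 2.05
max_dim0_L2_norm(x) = 2.98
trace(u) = -0.00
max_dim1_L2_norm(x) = 2.49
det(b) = 0.01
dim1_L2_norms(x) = [1.99, 2.32, 2.49, 2.29, 2.4]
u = b @ x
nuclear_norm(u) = 4.24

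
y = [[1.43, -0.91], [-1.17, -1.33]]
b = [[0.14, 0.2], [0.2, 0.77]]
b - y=[[-1.29, 1.11], [1.37, 2.1]]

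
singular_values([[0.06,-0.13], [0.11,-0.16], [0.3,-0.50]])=[0.63, 0.02]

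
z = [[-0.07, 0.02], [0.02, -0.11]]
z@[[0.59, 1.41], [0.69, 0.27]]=[[-0.03, -0.09], [-0.06, -0.00]]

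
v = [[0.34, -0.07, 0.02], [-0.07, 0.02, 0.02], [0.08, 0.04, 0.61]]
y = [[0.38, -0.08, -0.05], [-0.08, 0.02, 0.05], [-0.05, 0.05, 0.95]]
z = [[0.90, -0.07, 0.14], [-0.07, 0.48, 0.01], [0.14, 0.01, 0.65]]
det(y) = 0.00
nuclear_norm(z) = 2.03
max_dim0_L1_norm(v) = 0.65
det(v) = 0.00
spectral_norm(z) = 0.97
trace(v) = 0.97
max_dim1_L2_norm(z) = 0.91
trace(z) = 2.03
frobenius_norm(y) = 1.03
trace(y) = 1.35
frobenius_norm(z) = 1.23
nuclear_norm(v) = 0.97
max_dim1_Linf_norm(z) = 0.9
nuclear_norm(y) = 1.35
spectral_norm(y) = 0.96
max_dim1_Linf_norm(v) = 0.61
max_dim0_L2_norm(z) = 0.91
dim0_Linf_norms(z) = [0.9, 0.48, 0.65]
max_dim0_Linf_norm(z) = 0.9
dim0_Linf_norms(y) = [0.38, 0.08, 0.95]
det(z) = 0.27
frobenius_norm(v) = 0.71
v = y @ z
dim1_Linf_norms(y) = [0.38, 0.08, 0.95]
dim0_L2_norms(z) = [0.91, 0.49, 0.66]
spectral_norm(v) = 0.62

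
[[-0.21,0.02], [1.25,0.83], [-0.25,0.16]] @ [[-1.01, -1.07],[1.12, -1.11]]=[[0.23,0.2], [-0.33,-2.26], [0.43,0.09]]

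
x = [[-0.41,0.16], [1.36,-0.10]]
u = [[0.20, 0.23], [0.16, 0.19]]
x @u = [[-0.06,-0.06],[0.26,0.29]]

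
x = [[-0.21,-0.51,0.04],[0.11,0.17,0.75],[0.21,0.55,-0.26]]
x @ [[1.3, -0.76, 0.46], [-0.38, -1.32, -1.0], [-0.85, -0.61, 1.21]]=[[-0.11,0.81,0.46], [-0.56,-0.77,0.79], [0.28,-0.73,-0.77]]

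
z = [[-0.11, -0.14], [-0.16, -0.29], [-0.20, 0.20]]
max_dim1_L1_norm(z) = 0.45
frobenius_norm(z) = 0.47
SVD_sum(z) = [[-0.05, -0.16], [-0.09, -0.31], [0.04, 0.13]] + [[-0.06, 0.02], [-0.07, 0.02], [-0.24, 0.07]]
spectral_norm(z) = 0.39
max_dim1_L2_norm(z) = 0.33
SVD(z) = [[-0.43,0.24], [-0.84,0.26], [0.35,0.93]] @ diag([0.3876215603918302, 0.2667386847073418]) @ [[0.29,0.96], [-0.96,0.29]]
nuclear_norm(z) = 0.65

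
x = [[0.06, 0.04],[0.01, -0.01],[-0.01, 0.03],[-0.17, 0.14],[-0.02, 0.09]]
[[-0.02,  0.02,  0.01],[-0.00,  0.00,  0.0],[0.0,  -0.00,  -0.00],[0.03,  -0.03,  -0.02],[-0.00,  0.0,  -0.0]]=x@ [[-0.26, 0.22, 0.10], [-0.07, 0.07, 0.01]]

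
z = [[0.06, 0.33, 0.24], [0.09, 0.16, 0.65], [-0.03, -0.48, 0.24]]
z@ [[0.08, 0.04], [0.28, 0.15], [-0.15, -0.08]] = [[0.06, 0.03], [-0.05, -0.02], [-0.17, -0.09]]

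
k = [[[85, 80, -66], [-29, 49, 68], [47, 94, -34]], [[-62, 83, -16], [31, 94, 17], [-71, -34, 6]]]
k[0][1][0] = -29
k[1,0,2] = -16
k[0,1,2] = 68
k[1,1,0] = 31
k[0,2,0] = 47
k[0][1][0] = -29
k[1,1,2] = 17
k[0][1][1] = 49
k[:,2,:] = [[47, 94, -34], [-71, -34, 6]]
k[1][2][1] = -34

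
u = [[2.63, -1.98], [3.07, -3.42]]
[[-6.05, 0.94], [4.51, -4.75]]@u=[[-13.03, 8.76], [-2.72, 7.32]]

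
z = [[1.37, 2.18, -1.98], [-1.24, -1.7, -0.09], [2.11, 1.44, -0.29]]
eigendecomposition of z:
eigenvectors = [[(0.74+0j), (0.74-0j), (-0.59+0j)], [(-0.19+0.27j), (-0.19-0.27j), 0.78+0.00j], [(0.26-0.53j), (0.26+0.53j), 0.22+0.00j]]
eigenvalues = [(0.09+2.22j), (0.09-2.22j), (-0.8+0j)]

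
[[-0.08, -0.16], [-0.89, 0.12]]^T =[[-0.08, -0.89], [-0.16, 0.12]]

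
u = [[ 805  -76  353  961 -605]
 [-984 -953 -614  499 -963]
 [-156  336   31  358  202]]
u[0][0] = 805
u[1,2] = -614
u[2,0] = -156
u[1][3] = 499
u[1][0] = -984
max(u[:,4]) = 202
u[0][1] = -76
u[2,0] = -156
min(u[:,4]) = -963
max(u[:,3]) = 961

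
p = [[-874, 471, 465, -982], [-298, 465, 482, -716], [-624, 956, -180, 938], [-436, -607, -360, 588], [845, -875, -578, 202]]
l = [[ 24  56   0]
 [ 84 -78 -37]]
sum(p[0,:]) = -920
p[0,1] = 471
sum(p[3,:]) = -815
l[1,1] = -78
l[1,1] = -78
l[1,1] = -78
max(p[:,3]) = 938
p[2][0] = -624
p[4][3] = 202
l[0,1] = 56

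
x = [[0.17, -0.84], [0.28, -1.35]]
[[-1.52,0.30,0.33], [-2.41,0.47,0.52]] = x@[[4.33, -0.83, -0.93], [2.68, -0.52, -0.58]]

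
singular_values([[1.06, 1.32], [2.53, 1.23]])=[3.22, 0.63]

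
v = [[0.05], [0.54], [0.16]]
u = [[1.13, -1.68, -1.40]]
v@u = [[0.06, -0.08, -0.07], [0.61, -0.91, -0.76], [0.18, -0.27, -0.22]]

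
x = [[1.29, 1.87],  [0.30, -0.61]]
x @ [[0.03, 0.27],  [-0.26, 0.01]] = [[-0.45,0.37], [0.17,0.07]]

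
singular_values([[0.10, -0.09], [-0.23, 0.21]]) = [0.34, 0.0]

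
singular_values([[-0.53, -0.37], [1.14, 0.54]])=[1.41, 0.1]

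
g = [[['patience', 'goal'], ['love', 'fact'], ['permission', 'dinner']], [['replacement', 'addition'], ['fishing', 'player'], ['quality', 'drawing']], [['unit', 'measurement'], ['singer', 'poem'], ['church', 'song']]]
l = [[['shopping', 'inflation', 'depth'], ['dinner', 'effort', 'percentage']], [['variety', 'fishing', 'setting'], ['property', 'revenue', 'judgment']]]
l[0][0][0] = 'shopping'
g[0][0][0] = 'patience'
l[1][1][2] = 'judgment'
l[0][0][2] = 'depth'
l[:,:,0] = [['shopping', 'dinner'], ['variety', 'property']]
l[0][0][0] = 'shopping'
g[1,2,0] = 'quality'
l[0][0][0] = 'shopping'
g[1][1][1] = 'player'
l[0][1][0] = 'dinner'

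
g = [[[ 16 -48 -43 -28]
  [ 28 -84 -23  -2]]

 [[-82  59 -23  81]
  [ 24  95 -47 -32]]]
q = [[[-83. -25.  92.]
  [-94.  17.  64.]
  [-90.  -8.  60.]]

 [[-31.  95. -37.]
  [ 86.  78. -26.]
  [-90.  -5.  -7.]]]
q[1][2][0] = -90.0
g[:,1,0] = [28, 24]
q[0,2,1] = -8.0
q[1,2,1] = -5.0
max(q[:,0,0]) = -31.0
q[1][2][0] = -90.0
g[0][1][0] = 28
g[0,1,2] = -23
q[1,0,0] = -31.0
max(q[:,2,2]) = 60.0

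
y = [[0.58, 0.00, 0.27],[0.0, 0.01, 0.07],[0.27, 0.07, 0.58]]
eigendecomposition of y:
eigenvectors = [[0.70, 0.71, -0.07], [0.06, -0.16, -0.99], [0.71, -0.69, 0.15]]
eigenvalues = [0.85, 0.32, -0.0]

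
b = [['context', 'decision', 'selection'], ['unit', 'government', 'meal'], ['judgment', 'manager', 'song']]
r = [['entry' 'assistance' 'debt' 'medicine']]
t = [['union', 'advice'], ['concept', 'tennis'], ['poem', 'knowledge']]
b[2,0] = 'judgment'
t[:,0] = ['union', 'concept', 'poem']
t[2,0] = 'poem'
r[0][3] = 'medicine'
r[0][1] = 'assistance'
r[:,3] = ['medicine']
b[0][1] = 'decision'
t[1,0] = 'concept'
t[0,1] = 'advice'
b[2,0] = 'judgment'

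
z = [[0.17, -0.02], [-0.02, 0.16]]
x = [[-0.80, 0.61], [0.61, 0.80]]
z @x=[[-0.15,0.09], [0.11,0.12]]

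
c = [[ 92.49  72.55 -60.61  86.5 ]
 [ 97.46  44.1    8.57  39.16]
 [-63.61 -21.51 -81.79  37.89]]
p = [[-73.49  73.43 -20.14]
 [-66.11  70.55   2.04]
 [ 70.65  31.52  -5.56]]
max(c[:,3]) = 86.5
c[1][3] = 39.16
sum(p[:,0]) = -68.94999999999999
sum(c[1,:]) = 189.29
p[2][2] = -5.56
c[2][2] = -81.79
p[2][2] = -5.56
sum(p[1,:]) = 6.479999999999998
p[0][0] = -73.49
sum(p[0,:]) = -20.19999999999999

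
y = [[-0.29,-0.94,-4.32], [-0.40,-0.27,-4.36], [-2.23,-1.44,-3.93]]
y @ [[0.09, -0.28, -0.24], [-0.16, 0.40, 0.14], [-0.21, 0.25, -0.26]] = [[1.03, -1.37, 1.06], [0.92, -1.09, 1.19], [0.86, -0.93, 1.36]]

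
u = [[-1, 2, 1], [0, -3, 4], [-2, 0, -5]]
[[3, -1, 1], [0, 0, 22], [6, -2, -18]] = u @ [[-3, 1, -1], [0, 0, -2], [0, 0, 4]]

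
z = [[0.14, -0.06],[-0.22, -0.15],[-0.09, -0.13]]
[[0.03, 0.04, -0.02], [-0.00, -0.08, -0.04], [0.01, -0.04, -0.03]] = z@[[0.12,0.33,-0.01],[-0.15,0.07,0.27]]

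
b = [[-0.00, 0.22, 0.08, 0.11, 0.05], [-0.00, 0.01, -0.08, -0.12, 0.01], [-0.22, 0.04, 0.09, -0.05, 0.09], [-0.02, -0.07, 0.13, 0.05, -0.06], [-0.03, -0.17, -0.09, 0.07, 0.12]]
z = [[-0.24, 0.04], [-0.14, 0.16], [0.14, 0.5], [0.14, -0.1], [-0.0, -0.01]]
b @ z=[[-0.0, 0.06], [-0.03, -0.03], [0.05, 0.05], [0.04, 0.05], [0.03, -0.08]]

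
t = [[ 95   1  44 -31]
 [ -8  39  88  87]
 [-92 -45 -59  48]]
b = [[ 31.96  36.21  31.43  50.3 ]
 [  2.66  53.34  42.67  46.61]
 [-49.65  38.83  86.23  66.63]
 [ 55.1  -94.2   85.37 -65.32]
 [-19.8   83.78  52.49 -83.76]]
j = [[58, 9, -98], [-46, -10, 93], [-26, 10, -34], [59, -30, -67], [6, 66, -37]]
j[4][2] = -37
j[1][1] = -10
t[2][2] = -59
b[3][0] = 55.1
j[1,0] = -46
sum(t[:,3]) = 104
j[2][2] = -34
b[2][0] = -49.65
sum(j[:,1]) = 45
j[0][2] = -98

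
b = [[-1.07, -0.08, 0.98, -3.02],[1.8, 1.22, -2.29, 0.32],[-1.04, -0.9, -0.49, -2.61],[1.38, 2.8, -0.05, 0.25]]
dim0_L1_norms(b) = [5.29, 5.0, 3.81, 6.2]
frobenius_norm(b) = 6.33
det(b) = 7.63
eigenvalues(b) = [(1.1+0.88j), (1.1-0.88j), (-1.15+1.59j), (-1.15-1.59j)]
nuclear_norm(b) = 10.62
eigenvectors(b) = [[(-0.69+0j), -0.69-0.00j, (0.68+0j), (0.68-0j)], [0.39+0.16j, 0.39-0.16j, (-0.27+0.22j), (-0.27-0.22j)], [-0.42-0.12j, -0.42+0.12j, (0.43+0.38j), (0.43-0.38j)], [(0.35+0.16j), 0.35-0.16j, (0.16-0.24j), 0.16+0.24j]]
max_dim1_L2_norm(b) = 3.35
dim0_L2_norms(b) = [2.71, 3.19, 2.54, 4.01]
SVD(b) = [[-0.57, -0.51, 0.29, -0.57], [0.47, -0.50, -0.63, -0.36], [-0.51, -0.39, -0.43, 0.64], [0.44, -0.58, 0.57, 0.37]] @ diag([5.003042864830712, 3.129488539672494, 2.2782288057544036, 0.21386229531150108]) @ [[0.52, 0.46, -0.28, 0.66],[-0.24, -0.59, 0.28, 0.72],[-0.1, 0.52, 0.84, 0.07],[-0.81, 0.41, -0.36, 0.2]]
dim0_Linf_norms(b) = [1.8, 2.8, 2.29, 3.02]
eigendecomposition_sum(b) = [[(-0.58+2.17j), -1.17+2.04j, 0.36-1.77j, -0.49-0.96j], [(0.82-1.09j), (1.12-0.89j), -0.61+0.92j, (0.06+0.66j)], [-0.72+1.20j, (-1.05+1.02j), 0.52-1.00j, (-0.13-0.66j)], [0.79-0.97j, 1.06-0.77j, -0.59+0.82j, (0.03+0.6j)]] + [[-0.58-2.17j, -1.17-2.04j, 0.36+1.77j, -0.49+0.96j], [(0.82+1.09j), 1.12+0.89j, (-0.61-0.92j), 0.06-0.66j], [(-0.72-1.2j), -1.05-1.02j, 0.52+1.00j, (-0.13+0.66j)], [0.79+0.97j, 1.06+0.77j, (-0.59-0.82j), (0.03-0.6j)]] + [[(0.04-0.31j),1.13+0.19j,0.13+1.51j,(-1.02+0.96j)], [(0.08+0.14j),(-0.51+0.29j),(-0.54-0.56j),0.10-0.71j], [0.20-0.17j,(0.6+0.75j),(-0.77+1.02j),-1.18+0.03j], [-0.10-0.09j,0.34-0.35j,(0.56+0.32j),0.09+0.59j]] + [[0.04+0.31j, (1.13-0.19j), (0.13-1.51j), -1.02-0.96j],[0.08-0.14j, -0.51-0.29j, (-0.54+0.56j), (0.1+0.71j)],[(0.2+0.17j), 0.60-0.75j, -0.77-1.02j, (-1.18-0.03j)],[(-0.1+0.09j), 0.34+0.35j, (0.56-0.32j), (0.09-0.59j)]]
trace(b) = -0.09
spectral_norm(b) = 5.00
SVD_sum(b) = [[-1.49, -1.32, 0.81, -1.91], [1.22, 1.08, -0.66, 1.56], [-1.32, -1.17, 0.72, -1.69], [1.13, 1.00, -0.62, 1.45]] + [[0.38,0.94,-0.44,-1.14], [0.38,0.93,-0.43,-1.12], [0.30,0.72,-0.34,-0.88], [0.44,1.08,-0.51,-1.31]] + [[-0.07, 0.35, 0.57, 0.05],[0.14, -0.76, -1.22, -0.10],[0.09, -0.51, -0.82, -0.07],[-0.13, 0.68, 1.1, 0.09]] + [[0.1, -0.05, 0.04, -0.02], [0.06, -0.03, 0.03, -0.02], [-0.11, 0.06, -0.05, 0.03], [-0.07, 0.03, -0.03, 0.02]]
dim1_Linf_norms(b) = [3.02, 2.29, 2.61, 2.8]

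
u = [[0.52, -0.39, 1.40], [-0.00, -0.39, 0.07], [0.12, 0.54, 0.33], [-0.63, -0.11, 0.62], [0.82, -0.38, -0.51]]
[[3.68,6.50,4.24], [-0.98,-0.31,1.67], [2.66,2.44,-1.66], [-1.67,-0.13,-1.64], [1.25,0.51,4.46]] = u@[[4.04, 3.6, 3.78], [2.85, 1.46, -4.19], [1.92, 3.71, 0.46]]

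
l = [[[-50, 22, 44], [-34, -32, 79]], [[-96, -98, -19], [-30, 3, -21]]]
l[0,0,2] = 44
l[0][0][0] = -50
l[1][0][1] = -98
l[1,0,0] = -96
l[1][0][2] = -19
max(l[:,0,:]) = 44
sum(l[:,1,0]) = -64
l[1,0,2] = -19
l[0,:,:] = [[-50, 22, 44], [-34, -32, 79]]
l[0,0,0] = -50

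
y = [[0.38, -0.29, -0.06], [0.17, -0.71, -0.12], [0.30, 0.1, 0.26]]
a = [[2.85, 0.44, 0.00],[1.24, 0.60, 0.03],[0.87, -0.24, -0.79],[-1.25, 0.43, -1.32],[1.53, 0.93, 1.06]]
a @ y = [[1.16,-1.14,-0.22], [0.58,-0.78,-0.14], [0.05,-0.16,-0.23], [-0.8,-0.07,-0.32], [1.06,-1.00,0.07]]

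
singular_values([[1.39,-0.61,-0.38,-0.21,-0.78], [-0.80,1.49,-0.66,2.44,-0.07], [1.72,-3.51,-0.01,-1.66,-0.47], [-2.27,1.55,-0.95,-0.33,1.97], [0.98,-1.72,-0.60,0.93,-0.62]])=[5.94, 3.08, 1.77, 0.83, 0.03]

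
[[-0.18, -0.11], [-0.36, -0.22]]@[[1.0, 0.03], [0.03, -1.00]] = [[-0.18,  0.10],  [-0.37,  0.21]]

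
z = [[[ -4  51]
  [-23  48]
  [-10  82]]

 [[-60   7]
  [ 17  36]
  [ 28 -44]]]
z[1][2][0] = 28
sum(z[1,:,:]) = -16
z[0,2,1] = 82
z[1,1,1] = 36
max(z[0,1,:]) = 48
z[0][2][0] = -10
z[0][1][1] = 48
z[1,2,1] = -44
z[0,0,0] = -4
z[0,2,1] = 82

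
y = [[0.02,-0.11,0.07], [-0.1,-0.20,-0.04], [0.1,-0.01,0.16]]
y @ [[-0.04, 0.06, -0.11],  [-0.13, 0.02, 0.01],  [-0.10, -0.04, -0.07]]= [[0.01, -0.00, -0.01], [0.03, -0.01, 0.01], [-0.02, -0.00, -0.02]]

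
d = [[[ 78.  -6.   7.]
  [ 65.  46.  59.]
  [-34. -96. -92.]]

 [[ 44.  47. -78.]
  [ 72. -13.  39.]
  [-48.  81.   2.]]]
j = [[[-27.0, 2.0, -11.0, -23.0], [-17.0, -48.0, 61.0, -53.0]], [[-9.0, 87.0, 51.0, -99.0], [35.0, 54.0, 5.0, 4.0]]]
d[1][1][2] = 39.0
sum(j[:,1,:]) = 41.0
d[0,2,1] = -96.0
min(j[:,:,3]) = -99.0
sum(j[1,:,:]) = 128.0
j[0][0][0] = -27.0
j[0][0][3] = -23.0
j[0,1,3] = -53.0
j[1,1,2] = 5.0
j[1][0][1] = 87.0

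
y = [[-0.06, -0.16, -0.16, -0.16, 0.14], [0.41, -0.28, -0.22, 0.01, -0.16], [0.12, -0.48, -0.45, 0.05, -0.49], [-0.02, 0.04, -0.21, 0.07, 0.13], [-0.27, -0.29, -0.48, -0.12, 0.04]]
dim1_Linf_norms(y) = [0.16, 0.41, 0.49, 0.21, 0.48]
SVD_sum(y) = [[0.02, -0.09, -0.1, -0.00, -0.06], [0.06, -0.27, -0.29, -0.01, -0.17], [0.11, -0.50, -0.54, -0.02, -0.31], [0.01, -0.04, -0.04, -0.0, -0.02], [0.06, -0.28, -0.30, -0.01, -0.18]] + [[-0.16, -0.01, -0.09, -0.05, 0.11], [0.21, 0.01, 0.12, 0.07, -0.14], [0.11, 0.0, 0.06, 0.04, -0.07], [-0.11, -0.0, -0.06, -0.04, 0.07], [-0.33, -0.01, -0.18, -0.11, 0.22]] + [[0.08,-0.01,-0.03,-0.02,0.09], [0.15,-0.01,-0.05,-0.04,0.15], [-0.10,0.01,0.03,0.03,-0.10], [0.07,-0.01,-0.02,-0.02,0.08], [-0.01,0.00,0.00,0.0,-0.01]] + [[-0.00, -0.06, 0.06, -0.08, -0.0], [-0.0, -0.01, 0.01, -0.01, -0.0], [0.0, 0.01, -0.01, 0.01, 0.00], [0.01, 0.09, -0.09, 0.13, 0.0], [-0.00, -0.00, 0.0, -0.0, -0.00]] + [[-0.00,  -0.0,  0.00,  0.00,  0.00], [0.0,  0.0,  -0.00,  -0.0,  -0.0], [-0.00,  -0.00,  0.00,  0.00,  0.00], [-0.00,  -0.0,  0.0,  0.0,  0.00], [0.0,  0.0,  -0.0,  -0.00,  -0.0]]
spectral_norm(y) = 1.03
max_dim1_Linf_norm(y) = 0.49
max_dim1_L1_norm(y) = 1.59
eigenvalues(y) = [(-0.94+0j), (0.04+0.26j), (0.04-0.26j), (0.17+0j), (0.01+0j)]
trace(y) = -0.68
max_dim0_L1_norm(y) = 1.52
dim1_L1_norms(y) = [0.68, 1.08, 1.59, 0.47, 1.2]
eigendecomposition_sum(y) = [[(0.03-0j), -0.08+0.00j, -0.09+0.00j, 0.00-0.00j, -0.06+0.00j], [(0.07-0j), (-0.2+0j), -0.21+0.00j, 0.01-0.00j, -0.15+0.00j], [(0.19-0j), (-0.5+0j), -0.53+0.00j, 0.02-0.00j, -0.38+0.00j], [(0.02-0j), -0.06+0.00j, -0.06+0.00j, 0.00-0.00j, -0.04+0.00j], [(0.13-0j), (-0.34+0j), (-0.35+0j), 0.01-0.00j, (-0.25+0j)]] + [[(-0.06+0.17j), -0.03-0.02j, -0.05-0.00j, -0.08+0.04j, 0.12-0.03j], [(0.15+0.14j), (-0.03+0.02j), -0.02+0.05j, 0.1j, 0.02-0.14j], [-0.06-0.10j, (0.02-0.01j), 0.02-0.02j, (0.01-0.06j), -0.03+0.08j], [(0.1-0.02j), -0.00+0.02j, (0.01+0.02j), 0.04+0.03j, -0.05-0.05j], [(-0.14+0.03j), -0.00-0.03j, -0.02-0.03j, -0.06-0.04j, (0.08+0.07j)]] + [[(-0.06-0.17j), -0.03+0.02j, -0.05+0.00j, -0.08-0.04j, (0.12+0.03j)], [(0.15-0.14j), (-0.03-0.02j), -0.02-0.05j, 0.00-0.10j, 0.02+0.14j], [-0.06+0.10j, 0.02+0.01j, 0.02+0.02j, 0.01+0.06j, -0.03-0.08j], [(0.1+0.02j), (-0-0.02j), 0.01-0.02j, (0.04-0.03j), (-0.05+0.05j)], [-0.14-0.03j, -0.00+0.03j, -0.02+0.03j, -0.06+0.04j, 0.08-0.07j]] + [[(0.04+0j), (-0.01+0j), (0.03+0j), 0j, -0.04-0.00j], [(0.05+0j), -0.02+0.00j, (0.04+0j), 0j, (-0.05-0j)], [0.05+0.00j, (-0.02+0j), 0.03+0.00j, 0.00+0.00j, -0.05-0.00j], [(-0.25-0j), 0.10-0.00j, (-0.19-0j), -0.02-0.00j, (0.29+0j)], [-0.12-0.00j, 0.05-0.00j, -0.09-0.00j, -0.01-0.00j, 0.14+0.00j]] + [[-0.00-0.00j, 0.00+0.00j, (-0-0j), (-0-0j), 0.00+0.00j], [(-0.01-0j), (0.01+0j), (-0.01-0j), (-0.01-0j), (0.01+0j)], [(0.01+0j), (-0-0j), 0j, 0.00+0.00j, (-0-0j)], [0.01+0.00j, -0.01-0.00j, (0.01+0j), 0.01+0.00j, (-0.01-0j)], [(0.01+0j), -0.00-0.00j, 0.00+0.00j, 0j, -0.01-0.00j]]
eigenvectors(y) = [[-0.13+0.00j, 0.20+0.48j, (0.2-0.48j), -0.12+0.00j, (0.14+0j)], [-0.31+0.00j, 0.60+0.00j, (0.6-0j), (-0.17+0j), (0.6+0j)], [(-0.78+0j), -0.33-0.08j, -0.33+0.08j, (-0.16+0j), -0.30+0.00j], [(-0.09+0j), (0.18-0.24j), (0.18+0.24j), 0.87+0.00j, -0.65+0.00j], [(-0.52+0j), -0.23+0.35j, -0.23-0.35j, (0.42+0j), -0.34+0.00j]]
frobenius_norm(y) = 1.26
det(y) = -0.00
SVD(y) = [[0.14, 0.36, -0.41, 0.55, -0.62], [0.42, -0.46, -0.7, 0.05, 0.33], [0.78, -0.24, 0.47, -0.07, -0.33], [0.06, 0.24, -0.35, -0.83, -0.35], [0.44, 0.73, 0.03, 0.01, 0.52]] @ diag([1.0325501443299054, 0.6107029788643373, 0.31408628802057253, 0.2098287208997751, 0.0019448942226777677]) @ [[0.14, -0.62, -0.67, -0.03, -0.39], [-0.73, -0.02, -0.41, -0.24, 0.50], [-0.66, 0.05, 0.22, 0.17, -0.7], [-0.04, -0.49, 0.49, -0.72, -0.02], [0.13, 0.61, -0.31, -0.63, -0.34]]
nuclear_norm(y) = 2.17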